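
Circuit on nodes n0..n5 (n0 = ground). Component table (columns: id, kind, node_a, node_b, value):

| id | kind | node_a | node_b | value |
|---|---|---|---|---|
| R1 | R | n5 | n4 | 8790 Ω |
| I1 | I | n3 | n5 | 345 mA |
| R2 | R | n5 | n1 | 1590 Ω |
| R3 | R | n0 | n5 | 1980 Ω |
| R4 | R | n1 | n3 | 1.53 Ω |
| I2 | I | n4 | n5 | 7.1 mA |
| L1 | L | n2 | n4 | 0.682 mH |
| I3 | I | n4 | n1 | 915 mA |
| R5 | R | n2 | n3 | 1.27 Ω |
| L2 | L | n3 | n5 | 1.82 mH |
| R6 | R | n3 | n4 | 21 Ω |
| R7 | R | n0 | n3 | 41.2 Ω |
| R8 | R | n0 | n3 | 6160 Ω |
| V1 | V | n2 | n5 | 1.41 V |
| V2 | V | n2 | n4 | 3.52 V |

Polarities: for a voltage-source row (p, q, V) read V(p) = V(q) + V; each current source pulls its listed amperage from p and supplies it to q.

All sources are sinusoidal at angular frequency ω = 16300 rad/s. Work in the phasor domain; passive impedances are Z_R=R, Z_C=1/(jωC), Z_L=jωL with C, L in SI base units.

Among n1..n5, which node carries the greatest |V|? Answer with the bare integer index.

MNA unknowns: 5 node voltages V₁..V_5 plus 2 source currents (V1, V2)
R1: Y=0.0001138+0.000j on G[5,4]
I1: z[3]−=0.345, z[5]+=0.345
R2: Y=0.0006289+0.000j on G[5,1]
R3: Y=0.0005051+0.000j on G[0,5]
R4: Y=0.6536+0.000j on G[1,3]
I2: z[4]−=0.0071, z[5]+=0.0071
L1: Y=0.000-0.08996j on G[2,4]
I3: z[4]−=0.915, z[1]+=0.915
R5: Y=0.7874+0.000j on G[2,3]
L2: Y=0.000-0.03371j on G[3,5]
R6: Y=0.04762+0.000j on G[3,4]
R7: Y=0.02427+0.000j on G[0,3]
R8: Y=0.0001623+0.000j on G[0,3]
V1: row V2−V5=1.41, i_V1 at 2,5
V2: row V2−V4=3.52, i_V2 at 2,4
solve → V1=1.435+0.001466j, V2=-0.4370-0.07446j, V3=0.03818+0.001539j, V4=-3.957-0.07446j, V5=-1.847-0.07446j
aux → i_V1=-0.3574+0.06346j, i_V2=0.7316+0.3130j

4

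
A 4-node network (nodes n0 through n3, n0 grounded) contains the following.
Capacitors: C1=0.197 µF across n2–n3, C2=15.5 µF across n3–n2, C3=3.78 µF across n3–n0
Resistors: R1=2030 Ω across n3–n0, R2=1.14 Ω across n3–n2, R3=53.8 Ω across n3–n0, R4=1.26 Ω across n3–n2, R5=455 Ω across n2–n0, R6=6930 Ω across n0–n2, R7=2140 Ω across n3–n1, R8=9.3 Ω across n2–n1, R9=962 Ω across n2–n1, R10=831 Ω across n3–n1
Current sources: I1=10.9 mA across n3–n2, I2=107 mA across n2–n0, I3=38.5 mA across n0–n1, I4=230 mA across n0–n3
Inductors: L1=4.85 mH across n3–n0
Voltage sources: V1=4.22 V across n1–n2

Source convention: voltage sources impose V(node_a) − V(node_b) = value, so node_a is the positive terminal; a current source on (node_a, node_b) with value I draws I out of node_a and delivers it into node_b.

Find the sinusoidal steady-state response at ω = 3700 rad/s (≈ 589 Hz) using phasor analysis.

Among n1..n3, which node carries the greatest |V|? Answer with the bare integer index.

1

Element admittances at ω=3700 rad/s:
  Y(C1) = 0.000+0.0007289j S between n2,n3
  Y(R1) = 0.0004926+0.000j S between n3,n0
  Y(R2) = 0.8772+0.000j S between n3,n2
  Y(R3) = 0.01859+0.000j S between n3,n0
  Y(R4) = 0.7937+0.000j S between n3,n2
  I1: injects 0.0109 A into n2 (from n3)
  Y(R5) = 0.002198+0.000j S between n2,n0
  I2: injects 0.107 A into n0 (from n2)
  Y(R6) = 0.0001443+0.000j S between n0,n2
  Y(R7) = 0.0004673+0.000j S between n3,n1
  Y(C2) = 0.000+0.05735j S between n3,n2
  I3: injects 0.0385 A into n1 (from n0)
  Y(R8) = 0.1075+0.000j S between n2,n1
  Y(C3) = 0.000+0.01399j S between n3,n0
  Y(L1) = 0.000-0.05573j S between n3,n0
  Y(R9) = 0.001040+0.000j S between n2,n1
  Y(R10) = 0.001203+0.000j S between n3,n1
  I4: injects 0.23 A into n3 (from n0)
  V1: constraint V(n1)−V(n2) = 4.22
Assemble and solve the 4×4 MNA system:
  V(n1)=5.752+3.062j  V(n2)=1.532+3.062j  V(n3)=1.573+3.064j
  i(V1)=-0.4266+4.790e-06j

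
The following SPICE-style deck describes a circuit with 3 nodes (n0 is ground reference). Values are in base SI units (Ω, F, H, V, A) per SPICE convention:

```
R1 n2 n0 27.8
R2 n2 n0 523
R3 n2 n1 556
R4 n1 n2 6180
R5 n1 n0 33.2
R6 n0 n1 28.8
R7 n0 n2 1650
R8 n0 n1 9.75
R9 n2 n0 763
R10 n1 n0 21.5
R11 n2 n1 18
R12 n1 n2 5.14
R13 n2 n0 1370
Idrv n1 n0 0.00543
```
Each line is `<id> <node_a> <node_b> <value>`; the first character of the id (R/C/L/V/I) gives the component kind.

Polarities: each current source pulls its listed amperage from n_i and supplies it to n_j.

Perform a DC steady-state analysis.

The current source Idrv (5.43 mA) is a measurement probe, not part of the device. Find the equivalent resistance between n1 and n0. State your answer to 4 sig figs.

R_eq = 4.019 Ω

Apply KCL at each of the 2 non-ground nodes and solve the resulting linear system.
Node n1: branches {R3, R4, R5, R6, R8, R10, R11, R12, Idrv} → V_1 = -0.02182
Node n2: branches {R1, R2, R3, R4, R7, R9, R11, R12, R13} → V_2 = -0.01880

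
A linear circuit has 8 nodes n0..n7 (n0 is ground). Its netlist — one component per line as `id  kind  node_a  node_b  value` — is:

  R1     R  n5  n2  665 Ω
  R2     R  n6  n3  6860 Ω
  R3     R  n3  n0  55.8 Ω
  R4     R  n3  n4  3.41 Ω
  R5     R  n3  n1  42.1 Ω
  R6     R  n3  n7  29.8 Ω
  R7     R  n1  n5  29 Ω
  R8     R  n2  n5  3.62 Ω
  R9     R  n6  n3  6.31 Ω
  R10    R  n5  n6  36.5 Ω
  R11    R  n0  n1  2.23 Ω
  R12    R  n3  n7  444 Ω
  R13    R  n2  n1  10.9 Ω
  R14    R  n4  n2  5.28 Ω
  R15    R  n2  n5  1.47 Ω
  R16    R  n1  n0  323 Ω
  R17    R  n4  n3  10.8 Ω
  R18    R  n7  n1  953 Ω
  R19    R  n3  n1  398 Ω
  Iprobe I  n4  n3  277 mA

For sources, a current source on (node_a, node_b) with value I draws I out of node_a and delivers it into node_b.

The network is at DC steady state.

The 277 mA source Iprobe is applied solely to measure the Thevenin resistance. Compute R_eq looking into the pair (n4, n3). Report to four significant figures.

Apply KCL at each of the 7 non-ground nodes and solve the resulting linear system.
Node n1: branches {R5, R7, R11, R13, R16, R18, R19} → V_1 = -0.01400
Node n2: branches {R1, R8, R13, R14, R15} → V_2 = -0.1477
Node n3: branches {R2, R3, R4, R5, R6, R9, R12, R17, R19, Iprobe} → V_3 = 0.3526
Node n4: branches {R4, R14, R17, Iprobe} → V_4 = -0.2936
Node n5: branches {R1, R7, R8, R10, R15} → V_5 = -0.1317
Node n6: branches {R2, R9, R10} → V_6 = 0.2813
Node n7: branches {R6, R12, R18} → V_7 = 0.3422

R_eq = 2.333 Ω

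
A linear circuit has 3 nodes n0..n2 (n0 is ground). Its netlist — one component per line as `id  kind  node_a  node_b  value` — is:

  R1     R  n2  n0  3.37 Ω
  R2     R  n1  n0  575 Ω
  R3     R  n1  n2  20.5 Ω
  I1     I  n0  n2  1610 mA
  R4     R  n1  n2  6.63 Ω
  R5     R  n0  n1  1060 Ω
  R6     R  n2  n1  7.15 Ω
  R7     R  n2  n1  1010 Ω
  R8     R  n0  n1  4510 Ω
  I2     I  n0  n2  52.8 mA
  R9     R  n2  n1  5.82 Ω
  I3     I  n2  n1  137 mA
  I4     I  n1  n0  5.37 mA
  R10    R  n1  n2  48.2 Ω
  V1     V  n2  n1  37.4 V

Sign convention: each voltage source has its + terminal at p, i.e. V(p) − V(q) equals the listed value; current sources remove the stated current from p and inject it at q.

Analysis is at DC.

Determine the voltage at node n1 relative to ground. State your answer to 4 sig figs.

MNA unknowns: 2 node voltages V₁..V_2 plus 1 source current (V1)
R1: Y=0.2967 on G[2,0]
R2: Y=0.001739 on G[1,0]
R3: Y=0.04878 on G[1,2]
I1: z[0]−=1.61, z[2]+=1.61
R4: Y=0.1508 on G[1,2]
R5: Y=0.0009434 on G[0,1]
R6: Y=0.1399 on G[2,1]
R7: Y=0.0009901 on G[2,1]
R8: Y=0.0002217 on G[0,1]
I2: z[0]−=0.0528, z[2]+=0.0528
R9: Y=0.1718 on G[2,1]
I3: z[2]−=0.137, z[1]+=0.137
I4: z[1]−=0.00537, z[0]+=0.00537
R10: Y=0.02075 on G[1,2]
V1: row V2−V1=37.4, i_V1 at 2,1
solve → V1=-31.51, V2=5.894
aux → i_V1=-20.16

-31.51 V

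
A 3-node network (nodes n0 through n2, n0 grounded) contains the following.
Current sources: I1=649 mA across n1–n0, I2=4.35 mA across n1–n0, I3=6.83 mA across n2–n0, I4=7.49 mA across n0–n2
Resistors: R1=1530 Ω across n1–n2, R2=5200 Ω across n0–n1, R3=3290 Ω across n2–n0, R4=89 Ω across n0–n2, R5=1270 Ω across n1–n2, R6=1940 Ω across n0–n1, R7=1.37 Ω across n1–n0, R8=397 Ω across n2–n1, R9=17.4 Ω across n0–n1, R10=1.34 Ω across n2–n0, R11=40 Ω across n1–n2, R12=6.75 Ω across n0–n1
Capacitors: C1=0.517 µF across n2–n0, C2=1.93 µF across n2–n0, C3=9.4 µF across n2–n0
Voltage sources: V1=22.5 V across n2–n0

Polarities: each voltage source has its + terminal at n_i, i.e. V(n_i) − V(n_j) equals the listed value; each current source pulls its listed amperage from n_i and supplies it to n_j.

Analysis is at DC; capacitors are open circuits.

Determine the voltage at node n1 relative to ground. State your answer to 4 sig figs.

-0.001816 V

Element admittances at DC:
  I1: injects 0.649 A into n0 (from n1)
  I2: injects 0.00435 A into n0 (from n1)
  Y(R1) = 0.0006536 S between n1,n2
  Y(R2) = 0.0001923 S between n0,n1
  Y(C1) = 0.000 S between n2,n0
  Y(R3) = 0.0003040 S between n2,n0
  Y(R4) = 0.01124 S between n0,n2
  I3: injects 0.00683 A into n0 (from n2)
  Y(C2) = 0.000 S between n2,n0
  Y(R5) = 0.0007874 S between n1,n2
  Y(R6) = 0.0005155 S between n0,n1
  I4: injects 0.00749 A into n2 (from n0)
  Y(R7) = 0.7299 S between n1,n0
  Y(R8) = 0.002519 S between n2,n1
  Y(R9) = 0.05747 S between n0,n1
  Y(R10) = 0.7463 S between n2,n0
  Y(R11) = 0.02500 S between n1,n2
  Y(C3) = 0.000 S between n2,n0
  Y(R12) = 0.1481 S between n0,n1
  V1: constraint V(n2)−V(n0) = 22.5
Assemble and solve the 3×3 MNA system:
  V(n1)=-0.001816  V(n2)=22.50
  i(V1)=-17.70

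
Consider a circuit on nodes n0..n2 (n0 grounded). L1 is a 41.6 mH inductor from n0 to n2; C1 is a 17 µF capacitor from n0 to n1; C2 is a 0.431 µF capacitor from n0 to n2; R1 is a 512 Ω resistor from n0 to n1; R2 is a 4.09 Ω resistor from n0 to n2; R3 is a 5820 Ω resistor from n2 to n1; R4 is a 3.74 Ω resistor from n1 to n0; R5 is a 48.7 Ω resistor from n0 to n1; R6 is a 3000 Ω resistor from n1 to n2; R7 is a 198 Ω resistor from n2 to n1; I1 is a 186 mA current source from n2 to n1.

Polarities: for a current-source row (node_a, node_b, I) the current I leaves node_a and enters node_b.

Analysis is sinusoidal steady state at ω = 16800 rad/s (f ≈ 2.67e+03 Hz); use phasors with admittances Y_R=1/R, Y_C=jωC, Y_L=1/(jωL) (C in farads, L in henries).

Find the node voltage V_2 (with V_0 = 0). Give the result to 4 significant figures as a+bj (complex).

-0.7365+0.01028j V

Element admittances at ω=16800 rad/s:
  Y(L1) = 0.000-0.001431j S between n0,n2
  Y(C1) = 0.000+0.2856j S between n0,n1
  Y(C2) = 0.000+0.007241j S between n0,n2
  Y(R1) = 0.001953+0.000j S between n0,n1
  Y(R2) = 0.2445+0.000j S between n0,n2
  Y(R3) = 0.0001718+0.000j S between n2,n1
  Y(R4) = 0.2674+0.000j S between n1,n0
  Y(R5) = 0.02053+0.000j S between n0,n1
  Y(R6) = 0.0003333+0.000j S between n1,n2
  Y(R7) = 0.005051+0.000j S between n2,n1
  I1: injects 0.186 A into n1 (from n2)
Assemble and solve the 2×2 MNA system:
  V(n1)=0.3184-0.3076j  V(n2)=-0.7365+0.01028j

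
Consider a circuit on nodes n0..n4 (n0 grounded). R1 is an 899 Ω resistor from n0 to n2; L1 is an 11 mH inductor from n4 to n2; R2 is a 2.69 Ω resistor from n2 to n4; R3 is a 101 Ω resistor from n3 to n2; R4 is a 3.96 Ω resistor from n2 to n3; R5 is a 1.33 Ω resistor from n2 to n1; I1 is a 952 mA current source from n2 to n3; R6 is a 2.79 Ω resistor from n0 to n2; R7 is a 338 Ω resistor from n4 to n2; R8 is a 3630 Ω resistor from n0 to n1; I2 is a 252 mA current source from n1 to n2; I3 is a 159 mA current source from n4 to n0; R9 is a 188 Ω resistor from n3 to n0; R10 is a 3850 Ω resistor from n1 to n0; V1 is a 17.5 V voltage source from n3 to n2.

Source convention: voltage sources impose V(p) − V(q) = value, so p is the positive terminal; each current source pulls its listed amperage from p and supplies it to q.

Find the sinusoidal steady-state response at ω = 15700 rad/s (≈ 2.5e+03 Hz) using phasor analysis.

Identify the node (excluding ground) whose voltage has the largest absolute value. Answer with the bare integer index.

3

Element admittances at ω=15700 rad/s:
  Y(R1) = 0.001112+0.000j S between n0,n2
  Y(L1) = 0.000-0.005790j S between n4,n2
  Y(R2) = 0.3717+0.000j S between n2,n4
  Y(R3) = 0.009901+0.000j S between n3,n2
  Y(R4) = 0.2525+0.000j S between n2,n3
  Y(R5) = 0.7519+0.000j S between n2,n1
  I1: injects 0.952 A into n3 (from n2)
  Y(R6) = 0.3584+0.000j S between n0,n2
  Y(R7) = 0.002959+0.000j S between n4,n2
  Y(R8) = 0.0002755+0.000j S between n0,n1
  I2: injects 0.252 A into n2 (from n1)
  I3: injects 0.159 A into n0 (from n4)
  Y(R9) = 0.005319+0.000j S between n3,n0
  Y(R10) = 0.0002597+0.000j S between n1,n0
  V1: constraint V(n3)−V(n2) = 17.5
Assemble and solve the 5×5 MNA system:
  V(n1)=-1.024+0.000j  V(n2)=-0.6894+0.000j  V(n3)=16.81+0.000j  V(n4)=-1.114-0.006556j
  i(V1)=-3.730+0.000j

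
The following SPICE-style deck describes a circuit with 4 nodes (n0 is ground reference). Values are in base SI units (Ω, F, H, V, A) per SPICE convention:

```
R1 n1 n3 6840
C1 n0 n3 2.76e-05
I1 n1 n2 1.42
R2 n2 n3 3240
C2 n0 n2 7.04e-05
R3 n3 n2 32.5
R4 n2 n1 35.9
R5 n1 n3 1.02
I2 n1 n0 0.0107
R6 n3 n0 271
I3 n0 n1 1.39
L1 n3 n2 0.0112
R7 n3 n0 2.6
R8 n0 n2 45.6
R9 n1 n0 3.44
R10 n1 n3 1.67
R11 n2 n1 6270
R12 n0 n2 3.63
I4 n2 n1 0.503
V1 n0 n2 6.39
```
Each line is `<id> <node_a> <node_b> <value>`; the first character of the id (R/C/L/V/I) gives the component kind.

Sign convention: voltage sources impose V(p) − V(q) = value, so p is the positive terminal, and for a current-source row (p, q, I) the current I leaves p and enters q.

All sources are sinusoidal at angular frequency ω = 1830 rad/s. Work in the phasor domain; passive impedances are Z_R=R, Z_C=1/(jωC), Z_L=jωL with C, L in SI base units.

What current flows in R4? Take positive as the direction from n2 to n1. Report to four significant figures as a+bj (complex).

-0.1834-0.01055j A

Apply KCL at each of the 3 non-ground nodes and solve the resulting linear system.
Node n1: branches {R1, I1, R4, R5, I2, I3, R9, R10, R11, I4} → V_1 = 0.1953+0.3788j
Node n2: branches {I1, R2, C2, R3, R4, L1, R8, R11, R12, I4, V1} → V_2 = -6.390+0.000j
Node n3: branches {R1, C1, R2, R3, R5, R6, L1, R7, R10} → V_3 = 0.05538+0.4553j
Source currents: i(V1)=-3.224-0.5335j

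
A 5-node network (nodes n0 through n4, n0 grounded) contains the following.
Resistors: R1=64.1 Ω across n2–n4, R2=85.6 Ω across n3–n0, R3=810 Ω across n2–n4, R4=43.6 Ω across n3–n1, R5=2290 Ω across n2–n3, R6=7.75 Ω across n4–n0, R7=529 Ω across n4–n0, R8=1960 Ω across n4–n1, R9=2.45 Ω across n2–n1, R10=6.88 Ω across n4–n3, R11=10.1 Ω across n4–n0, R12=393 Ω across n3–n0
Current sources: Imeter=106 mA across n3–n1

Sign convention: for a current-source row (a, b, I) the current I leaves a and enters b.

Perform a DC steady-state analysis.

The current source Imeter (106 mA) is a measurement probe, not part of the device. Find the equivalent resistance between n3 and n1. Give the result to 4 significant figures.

MNA unknowns: 4 node voltages V₁..V_4
R1: Y=0.01560 on G[2,4]
R2: Y=0.01168 on G[3,0]
R3: Y=0.001235 on G[2,4]
R4: Y=0.02294 on G[3,1]
R5: Y=0.0004367 on G[2,3]
R6: Y=0.1290 on G[4,0]
R7: Y=0.001890 on G[4,0]
R8: Y=0.0005102 on G[4,1]
R9: Y=0.4082 on G[2,1]
R10: Y=0.1453 on G[4,3]
R11: Y=0.09901 on G[4,0]
R12: Y=0.002545 on G[3,0]
Imeter: z[3]−=0.106, z[1]+=0.106
solve → V1=2.511, V2=2.410, V3=-0.2467, V4=0.01526

R_eq = 26.02 Ω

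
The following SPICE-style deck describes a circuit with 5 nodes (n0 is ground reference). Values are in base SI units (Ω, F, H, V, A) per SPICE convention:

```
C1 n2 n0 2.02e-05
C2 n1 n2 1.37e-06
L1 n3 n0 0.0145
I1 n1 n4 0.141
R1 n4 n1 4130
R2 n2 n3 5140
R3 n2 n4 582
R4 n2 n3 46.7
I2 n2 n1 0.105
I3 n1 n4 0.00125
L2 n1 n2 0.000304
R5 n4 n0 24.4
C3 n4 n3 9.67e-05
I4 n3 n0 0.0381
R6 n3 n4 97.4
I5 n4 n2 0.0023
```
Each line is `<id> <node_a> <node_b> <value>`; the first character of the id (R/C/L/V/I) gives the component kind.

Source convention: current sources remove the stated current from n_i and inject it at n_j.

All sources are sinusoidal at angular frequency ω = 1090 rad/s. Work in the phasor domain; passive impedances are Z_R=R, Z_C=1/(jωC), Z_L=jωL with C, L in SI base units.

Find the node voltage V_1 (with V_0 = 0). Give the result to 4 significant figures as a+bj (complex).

MNA unknowns: 4 node voltages V₁..V_4
C1: Y=0.000+0.02202j on G[2,0]
C2: Y=0.000+0.001493j on G[1,2]
L1: Y=0.000-0.06327j on G[3,0]
I1: z[1]−=0.141, z[4]+=0.141
R1: Y=0.0002421+0.000j on G[4,1]
R2: Y=0.0001946+0.000j on G[2,3]
R3: Y=0.001718+0.000j on G[2,4]
R4: Y=0.02141+0.000j on G[2,3]
I2: z[2]−=0.105, z[1]+=0.105
I3: z[1]−=0.00125, z[4]+=0.00125
L2: Y=0.000-3.018j on G[1,2]
R5: Y=0.04098+0.000j on G[4,0]
C3: Y=0.000+0.1054j on G[4,3]
I4: z[3]−=0.0381, z[0]+=0.0381
R6: Y=0.01027+0.000j on G[3,4]
I5: z[4]−=0.0023, z[2]+=0.0023
solve → V1=-3.133+4.235j, V2=-3.133+4.247j, V3=-1.188+1.453j, V4=-0.8914-0.1505j

-3.133+4.235j V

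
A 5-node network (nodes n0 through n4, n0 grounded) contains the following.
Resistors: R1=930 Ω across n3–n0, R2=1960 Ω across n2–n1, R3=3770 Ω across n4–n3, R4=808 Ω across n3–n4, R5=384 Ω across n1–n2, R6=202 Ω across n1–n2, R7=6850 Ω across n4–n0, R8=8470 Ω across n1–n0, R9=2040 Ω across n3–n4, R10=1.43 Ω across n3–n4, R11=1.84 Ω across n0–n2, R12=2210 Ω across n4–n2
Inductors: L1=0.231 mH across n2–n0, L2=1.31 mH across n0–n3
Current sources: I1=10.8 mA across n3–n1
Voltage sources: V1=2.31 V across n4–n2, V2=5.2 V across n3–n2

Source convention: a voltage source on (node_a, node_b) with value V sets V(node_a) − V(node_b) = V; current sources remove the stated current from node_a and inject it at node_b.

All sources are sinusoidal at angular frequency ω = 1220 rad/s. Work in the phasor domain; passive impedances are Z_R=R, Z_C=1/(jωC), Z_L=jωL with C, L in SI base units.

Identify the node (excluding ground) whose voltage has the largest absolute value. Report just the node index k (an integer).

MNA unknowns: 4 node voltages V₁..V_4 plus 2 source currents (V1, V2)
R1: Y=0.001075+0.000j on G[3,0]
R2: Y=0.0005102+0.000j on G[2,1]
R3: Y=0.0002653+0.000j on G[4,3]
R4: Y=0.001238+0.000j on G[3,4]
R5: Y=0.002604+0.000j on G[1,2]
L1: Y=0.000-3.548j on G[2,0]
R6: Y=0.004950+0.000j on G[1,2]
L2: Y=0.000-0.6257j on G[0,3]
R7: Y=0.0001460+0.000j on G[4,0]
R8: Y=0.0001181+0.000j on G[1,0]
R9: Y=0.0004902+0.000j on G[3,4]
I1: z[3]−=0.0108, z[1]+=0.0108
R10: Y=0.6993+0.000j on G[3,4]
R11: Y=0.5435+0.000j on G[0,2]
R12: Y=0.0004525+0.000j on G[4,2]
V1: row V4−V2=2.31, i_V1 at 4,2
V2: row V3−V2=5.2, i_V2 at 3,2
solve → V1=0.5643+0.09718j, V2=-0.7666+0.09861j, V3=4.433+0.09861j, V4=1.543+0.09861j
aux → i_V1=2.025-1.439e-05j, i_V2=-2.104+2.774j

3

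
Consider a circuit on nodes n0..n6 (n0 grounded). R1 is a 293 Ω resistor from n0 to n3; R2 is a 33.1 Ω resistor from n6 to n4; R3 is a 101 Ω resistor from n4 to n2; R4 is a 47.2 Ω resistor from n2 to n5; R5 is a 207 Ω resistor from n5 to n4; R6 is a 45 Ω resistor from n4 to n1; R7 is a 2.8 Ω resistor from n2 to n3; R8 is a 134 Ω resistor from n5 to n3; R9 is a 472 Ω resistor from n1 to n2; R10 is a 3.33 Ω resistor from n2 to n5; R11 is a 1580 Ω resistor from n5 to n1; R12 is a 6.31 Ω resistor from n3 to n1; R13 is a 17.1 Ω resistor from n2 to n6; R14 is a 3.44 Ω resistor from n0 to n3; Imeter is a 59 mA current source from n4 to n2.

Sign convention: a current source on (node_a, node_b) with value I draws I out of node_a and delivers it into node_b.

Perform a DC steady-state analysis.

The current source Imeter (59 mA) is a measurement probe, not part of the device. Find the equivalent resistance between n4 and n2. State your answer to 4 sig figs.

R_eq = 18.82 Ω

MNA unknowns: 6 node voltages V₁..V_6
R1: Y=0.003413 on G[0,3]
R2: Y=0.03021 on G[6,4]
R3: Y=0.009901 on G[4,2]
R4: Y=0.02119 on G[2,5]
R5: Y=0.004831 on G[5,4]
R6: Y=0.02222 on G[4,1]
R7: Y=0.3571 on G[2,3]
R8: Y=0.007463 on G[5,3]
R9: Y=0.002119 on G[1,2]
R10: Y=0.3003 on G[2,5]
R11: Y=0.0006329 on G[5,1]
R12: Y=0.1585 on G[3,1]
R13: Y=0.05848 on G[2,6]
R14: Y=0.2907 on G[0,3]
Imeter: z[4]−=0.059, z[2]+=0.059
solve → V1=-0.1270, V2=0.05555, V3=0.000, V4=-1.055, V5=0.03793, V6=-0.3226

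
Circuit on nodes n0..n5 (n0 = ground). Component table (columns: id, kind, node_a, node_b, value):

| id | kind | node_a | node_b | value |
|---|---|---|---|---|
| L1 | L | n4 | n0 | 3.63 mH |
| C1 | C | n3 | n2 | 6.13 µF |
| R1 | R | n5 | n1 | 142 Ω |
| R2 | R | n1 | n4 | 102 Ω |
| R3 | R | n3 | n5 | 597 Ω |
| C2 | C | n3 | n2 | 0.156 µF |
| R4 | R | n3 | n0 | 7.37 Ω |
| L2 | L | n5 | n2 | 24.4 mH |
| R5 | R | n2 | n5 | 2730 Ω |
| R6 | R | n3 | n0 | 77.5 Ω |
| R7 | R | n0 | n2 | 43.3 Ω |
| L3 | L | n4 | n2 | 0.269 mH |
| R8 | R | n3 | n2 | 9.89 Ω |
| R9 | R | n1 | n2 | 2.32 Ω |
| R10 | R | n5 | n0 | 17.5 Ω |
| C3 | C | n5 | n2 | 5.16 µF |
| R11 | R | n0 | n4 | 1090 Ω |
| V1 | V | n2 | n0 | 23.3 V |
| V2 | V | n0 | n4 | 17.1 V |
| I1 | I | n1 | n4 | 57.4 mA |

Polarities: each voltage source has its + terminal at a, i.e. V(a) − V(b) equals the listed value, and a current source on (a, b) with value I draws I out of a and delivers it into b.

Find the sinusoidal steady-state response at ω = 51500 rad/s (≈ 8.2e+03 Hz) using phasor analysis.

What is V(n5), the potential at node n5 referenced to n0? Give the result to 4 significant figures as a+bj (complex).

Element admittances at ω=51500 rad/s:
  Y(L1) = 0.000-0.005349j S between n4,n0
  Y(C1) = 0.000+0.3157j S between n3,n2
  Y(R1) = 0.007042+0.000j S between n5,n1
  Y(R2) = 0.009804+0.000j S between n1,n4
  Y(R3) = 0.001675+0.000j S between n3,n5
  Y(C2) = 0.000+0.008034j S between n3,n2
  Y(R4) = 0.1357+0.000j S between n3,n0
  Y(L2) = 0.000-0.0007958j S between n5,n2
  Y(R5) = 0.0003663+0.000j S between n2,n5
  Y(R6) = 0.01290+0.000j S between n3,n0
  Y(R7) = 0.02309+0.000j S between n0,n2
  Y(L3) = 0.000-0.07218j S between n4,n2
  Y(R8) = 0.1011+0.000j S between n3,n2
  Y(R9) = 0.4310+0.000j S between n1,n2
  Y(R10) = 0.05714+0.000j S between n5,n0
  Y(C3) = 0.000+0.2657j S between n5,n2
  Y(R11) = 0.0009174+0.000j S between n0,n4
  V1: constraint V(n2)−V(n0) = 23.3
  V2: constraint V(n0)−V(n4) = 17.1
  I1: injects 0.0574 A into n4 (from n1)
Assemble and solve the 7×7 MNA system:
  V(n1)=22.27+0.07542j  V(n2)=23.30+0.000j  V(n3)=18.13+6.687j  V(n4)=-17.10+0.000j  V(n5)=22.15+4.797j
  i(V1)=-4.941+1.648j  i(V2)=-0.4591+3.007j

22.15+4.797j V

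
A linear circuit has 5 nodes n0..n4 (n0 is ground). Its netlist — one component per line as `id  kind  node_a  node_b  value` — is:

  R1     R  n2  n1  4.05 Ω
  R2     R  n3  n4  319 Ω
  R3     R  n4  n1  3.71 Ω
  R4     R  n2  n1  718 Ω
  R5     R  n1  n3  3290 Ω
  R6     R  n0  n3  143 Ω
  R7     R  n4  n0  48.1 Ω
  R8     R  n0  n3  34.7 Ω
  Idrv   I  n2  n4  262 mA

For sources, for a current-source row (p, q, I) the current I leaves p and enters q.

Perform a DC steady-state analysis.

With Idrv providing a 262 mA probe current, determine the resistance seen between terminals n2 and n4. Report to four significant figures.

R_eq = 7.733 Ω

Element admittances at DC:
  Y(R1) = 0.2469 S between n2,n1
  Y(R2) = 0.003135 S between n3,n4
  Y(R3) = 0.2695 S between n4,n1
  Y(R4) = 0.001393 S between n2,n1
  Y(R5) = 0.0003040 S between n1,n3
  Y(R6) = 0.006993 S between n0,n3
  Y(R7) = 0.02079 S between n4,n0
  Y(R8) = 0.02882 S between n0,n3
  Idrv: injects 0.262 A into n4 (from n2)
Assemble and solve the 4×4 MNA system:
  V(n1)=-0.9597  V(n2)=-2.015  V(n3)=-0.006533  V(n4)=0.01125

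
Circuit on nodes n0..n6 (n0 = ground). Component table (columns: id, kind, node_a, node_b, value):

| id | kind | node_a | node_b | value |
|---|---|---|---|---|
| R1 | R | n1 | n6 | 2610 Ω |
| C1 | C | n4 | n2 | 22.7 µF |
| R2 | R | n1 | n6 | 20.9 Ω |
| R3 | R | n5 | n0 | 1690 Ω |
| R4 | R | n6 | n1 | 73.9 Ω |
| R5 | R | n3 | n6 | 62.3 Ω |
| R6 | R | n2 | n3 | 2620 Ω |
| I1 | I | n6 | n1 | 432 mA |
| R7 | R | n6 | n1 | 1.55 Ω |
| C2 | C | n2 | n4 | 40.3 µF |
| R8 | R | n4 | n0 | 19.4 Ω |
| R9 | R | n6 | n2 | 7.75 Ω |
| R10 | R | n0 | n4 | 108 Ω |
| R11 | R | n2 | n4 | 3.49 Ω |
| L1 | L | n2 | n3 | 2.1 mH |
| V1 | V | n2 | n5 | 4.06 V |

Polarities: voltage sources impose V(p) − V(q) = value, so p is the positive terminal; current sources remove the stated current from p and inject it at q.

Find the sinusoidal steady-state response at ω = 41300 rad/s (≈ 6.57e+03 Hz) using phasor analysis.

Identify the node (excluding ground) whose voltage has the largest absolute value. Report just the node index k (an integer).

Element admittances at ω=41300 rad/s:
  Y(R1) = 0.0003831+0.000j S between n1,n6
  Y(C1) = 0.000+0.9375j S between n4,n2
  Y(R2) = 0.04785+0.000j S between n1,n6
  Y(R3) = 0.0005917+0.000j S between n5,n0
  Y(R4) = 0.01353+0.000j S between n6,n1
  Y(R5) = 0.01605+0.000j S between n3,n6
  Y(R6) = 0.0003817+0.000j S between n2,n3
  I1: injects 0.432 A into n1 (from n6)
  Y(R7) = 0.6452+0.000j S between n6,n1
  Y(C2) = 0.000+1.664j S between n2,n4
  Y(R8) = 0.05155+0.000j S between n4,n0
  Y(R9) = 0.1290+0.000j S between n6,n2
  Y(R10) = 0.009259+0.000j S between n0,n4
  Y(R11) = 0.2865+0.000j S between n2,n4
  Y(L1) = 0.000-0.01153j S between n2,n3
  V1: constraint V(n2)−V(n5) = 4.06
Assemble and solve the 7×7 MNA system:
  V(n1)=0.6503-0.0008947j  V(n2)=0.03923-0.0008947j  V(n3)=0.03923-0.0008947j  V(n4)=0.03913+8.707e-06j  V(n5)=-4.021-0.0008947j  V(n6)=0.03923-0.0008947j
  i(V1)=-0.002379-5.294e-07j

5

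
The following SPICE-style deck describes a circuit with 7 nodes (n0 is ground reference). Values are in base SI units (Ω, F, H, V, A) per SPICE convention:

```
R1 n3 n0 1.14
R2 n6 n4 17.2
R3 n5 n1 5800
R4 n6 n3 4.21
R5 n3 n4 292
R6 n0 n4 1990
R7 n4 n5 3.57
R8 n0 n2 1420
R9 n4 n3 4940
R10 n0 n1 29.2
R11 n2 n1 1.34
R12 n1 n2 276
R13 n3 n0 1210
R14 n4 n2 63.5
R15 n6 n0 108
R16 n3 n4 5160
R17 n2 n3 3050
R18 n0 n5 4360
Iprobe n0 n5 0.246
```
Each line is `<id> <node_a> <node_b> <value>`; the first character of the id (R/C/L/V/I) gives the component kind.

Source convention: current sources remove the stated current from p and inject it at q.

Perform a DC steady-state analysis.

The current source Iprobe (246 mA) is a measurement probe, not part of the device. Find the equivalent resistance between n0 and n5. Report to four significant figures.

R_eq = 20.23 Ω

MNA unknowns: 6 node voltages V₁..V_6
R1: Y=0.8772 on G[3,0]
R2: Y=0.05814 on G[6,4]
R3: Y=0.0001724 on G[5,1]
R4: Y=0.2375 on G[6,3]
R5: Y=0.003425 on G[3,4]
R6: Y=0.0005025 on G[0,4]
R7: Y=0.2801 on G[4,5]
R8: Y=0.0007042 on G[0,2]
R9: Y=0.0002024 on G[4,3]
R10: Y=0.03425 on G[0,1]
R11: Y=0.7463 on G[2,1]
R12: Y=0.003623 on G[1,2]
R13: Y=0.0008264 on G[3,0]
R14: Y=0.01575 on G[4,2]
R15: Y=0.009259 on G[6,0]
R16: Y=0.0001938 on G[3,4]
R17: Y=0.0003279 on G[2,3]
R18: Y=0.0002294 on G[0,5]
Iprobe: z[0]−=0.246, z[5]+=0.246
solve → V1=1.262, V2=1.319, V3=0.2162, V4=4.106, V5=4.978, V6=0.9513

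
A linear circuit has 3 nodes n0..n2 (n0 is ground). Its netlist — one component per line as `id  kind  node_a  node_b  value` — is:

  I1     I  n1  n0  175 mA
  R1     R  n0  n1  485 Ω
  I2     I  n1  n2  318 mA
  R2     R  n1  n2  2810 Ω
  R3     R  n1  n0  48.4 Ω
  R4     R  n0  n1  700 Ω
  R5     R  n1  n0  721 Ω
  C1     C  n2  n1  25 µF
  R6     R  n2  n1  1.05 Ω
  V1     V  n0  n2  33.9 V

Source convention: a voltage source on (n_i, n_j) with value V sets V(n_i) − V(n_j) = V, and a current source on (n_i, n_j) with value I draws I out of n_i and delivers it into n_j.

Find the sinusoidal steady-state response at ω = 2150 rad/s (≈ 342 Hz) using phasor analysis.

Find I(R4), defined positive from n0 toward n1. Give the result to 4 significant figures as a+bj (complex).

Element admittances at ω=2150 rad/s:
  I1: injects 0.175 A into n0 (from n1)
  Y(R1) = 0.002062+0.000j S between n0,n1
  I2: injects 0.318 A into n2 (from n1)
  Y(R2) = 0.0003559+0.000j S between n1,n2
  Y(R3) = 0.02066+0.000j S between n1,n0
  Y(R4) = 0.001429+0.000j S between n0,n1
  Y(R5) = 0.001387+0.000j S between n1,n0
  Y(C1) = 0.000+0.05375j S between n2,n1
  Y(R6) = 0.9524+0.000j S between n2,n1
  V1: constraint V(n0)−V(n2) = 33.9
Assemble and solve the 3×3 MNA system:
  V(n1)=-33.52-0.02087j  V(n2)=-33.90+0.000j
  i(V1)=-0.6811-0.0005331j

0.04789+2.982e-05j A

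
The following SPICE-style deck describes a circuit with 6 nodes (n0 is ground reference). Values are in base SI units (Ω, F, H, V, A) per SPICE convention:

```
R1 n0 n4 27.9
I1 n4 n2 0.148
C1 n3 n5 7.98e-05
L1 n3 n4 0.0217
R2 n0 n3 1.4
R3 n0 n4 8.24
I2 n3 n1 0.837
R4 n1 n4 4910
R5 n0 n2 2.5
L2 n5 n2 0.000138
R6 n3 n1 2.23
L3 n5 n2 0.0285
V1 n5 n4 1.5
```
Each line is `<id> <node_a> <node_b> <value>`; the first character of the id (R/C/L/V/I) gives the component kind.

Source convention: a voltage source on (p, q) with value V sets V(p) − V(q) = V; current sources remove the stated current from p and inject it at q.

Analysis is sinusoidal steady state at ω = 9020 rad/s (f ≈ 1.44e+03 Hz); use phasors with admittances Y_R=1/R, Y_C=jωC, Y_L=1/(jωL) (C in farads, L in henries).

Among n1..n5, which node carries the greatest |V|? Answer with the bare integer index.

Element admittances at ω=9020 rad/s:
  Y(R1) = 0.03584+0.000j S between n0,n4
  I1: injects 0.148 A into n2 (from n4)
  Y(C1) = 0.000+0.7198j S between n3,n5
  Y(L1) = 0.000-0.005109j S between n3,n4
  Y(R2) = 0.7143+0.000j S between n0,n3
  Y(R3) = 0.1214+0.000j S between n0,n4
  I2: injects 0.837 A into n1 (from n3)
  Y(R4) = 0.0002037+0.000j S between n1,n4
  Y(R5) = 0.4000+0.000j S between n0,n2
  Y(L2) = 0.000-0.8034j S between n5,n2
  Y(R6) = 0.4484+0.000j S between n3,n1
  Y(L3) = 0.000-0.003890j S between n5,n2
  V1: constraint V(n5)−V(n4) = 1.5
Assemble and solve the 6×6 MNA system:
  V(n1)=2.040+0.04935j  V(n2)=0.1940-0.03876j  V(n3)=0.1745+0.04943j  V(n4)=-1.287-0.1259j  V(n5)=0.2133-0.1259j
  i(V1)=-0.05585-0.01237j

1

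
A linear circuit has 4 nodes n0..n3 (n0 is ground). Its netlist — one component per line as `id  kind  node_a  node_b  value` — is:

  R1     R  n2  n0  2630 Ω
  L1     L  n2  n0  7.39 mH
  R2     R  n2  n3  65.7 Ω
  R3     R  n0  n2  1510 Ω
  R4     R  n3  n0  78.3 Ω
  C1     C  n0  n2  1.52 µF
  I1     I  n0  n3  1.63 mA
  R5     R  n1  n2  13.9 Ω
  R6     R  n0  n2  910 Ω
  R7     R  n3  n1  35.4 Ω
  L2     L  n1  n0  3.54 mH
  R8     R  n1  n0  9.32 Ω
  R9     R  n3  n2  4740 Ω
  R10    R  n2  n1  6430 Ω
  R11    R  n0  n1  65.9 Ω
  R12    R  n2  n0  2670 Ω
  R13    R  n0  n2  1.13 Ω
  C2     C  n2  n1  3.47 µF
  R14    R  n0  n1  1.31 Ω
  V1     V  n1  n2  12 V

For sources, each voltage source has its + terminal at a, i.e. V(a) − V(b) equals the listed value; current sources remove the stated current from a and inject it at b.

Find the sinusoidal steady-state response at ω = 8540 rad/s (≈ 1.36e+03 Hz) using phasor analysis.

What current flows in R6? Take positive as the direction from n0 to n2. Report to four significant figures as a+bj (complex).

0.006600-0.0001116j A

Element admittances at ω=8540 rad/s:
  Y(R1) = 0.0003802+0.000j S between n2,n0
  Y(L1) = 0.000-0.01585j S between n2,n0
  Y(R2) = 0.01522+0.000j S between n2,n3
  Y(R3) = 0.0006623+0.000j S between n0,n2
  Y(R4) = 0.01277+0.000j S between n3,n0
  Y(C1) = 0.000+0.01298j S between n0,n2
  I1: injects 0.00163 A into n3 (from n0)
  Y(R5) = 0.07194+0.000j S between n1,n2
  Y(R6) = 0.001099+0.000j S between n0,n2
  Y(R7) = 0.02825+0.000j S between n3,n1
  Y(L2) = 0.000-0.03308j S between n1,n0
  Y(R8) = 0.1073+0.000j S between n1,n0
  Y(R9) = 0.0002110+0.000j S between n3,n2
  Y(R10) = 0.0001555+0.000j S between n2,n1
  Y(R11) = 0.01517+0.000j S between n0,n1
  Y(R12) = 0.0003745+0.000j S between n2,n0
  Y(R13) = 0.8850+0.000j S between n0,n2
  Y(C2) = 0.000+0.02963j S between n2,n1
  Y(R14) = 0.7634+0.000j S between n0,n1
  V1: constraint V(n1)−V(n2) = 12
Assemble and solve the 4×4 MNA system:
  V(n1)=5.994+0.1015j  V(n2)=-6.006+0.1015j  V(n3)=1.387+0.07858j
  i(V1)=-6.309-0.2479j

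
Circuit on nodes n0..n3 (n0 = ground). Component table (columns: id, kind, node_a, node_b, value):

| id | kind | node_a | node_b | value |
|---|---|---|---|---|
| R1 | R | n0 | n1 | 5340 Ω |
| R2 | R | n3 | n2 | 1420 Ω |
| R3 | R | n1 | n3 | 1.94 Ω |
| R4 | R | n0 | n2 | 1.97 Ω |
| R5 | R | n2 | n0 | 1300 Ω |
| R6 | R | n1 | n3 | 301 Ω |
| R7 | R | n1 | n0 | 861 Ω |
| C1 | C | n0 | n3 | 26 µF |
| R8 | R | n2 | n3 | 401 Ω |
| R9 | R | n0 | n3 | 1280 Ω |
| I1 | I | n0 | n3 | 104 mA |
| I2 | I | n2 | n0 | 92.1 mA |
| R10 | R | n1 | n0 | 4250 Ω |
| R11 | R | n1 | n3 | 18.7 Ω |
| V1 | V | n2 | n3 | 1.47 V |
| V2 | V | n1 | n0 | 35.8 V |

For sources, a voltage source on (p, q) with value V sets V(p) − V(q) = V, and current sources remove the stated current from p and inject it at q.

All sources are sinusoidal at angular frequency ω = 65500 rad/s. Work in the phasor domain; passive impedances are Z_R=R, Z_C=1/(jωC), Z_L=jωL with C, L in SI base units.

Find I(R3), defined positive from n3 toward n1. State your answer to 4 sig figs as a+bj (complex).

-15.75-4.260j A

Element admittances at ω=65500 rad/s:
  Y(R1) = 0.0001873+0.000j S between n0,n1
  Y(R2) = 0.0007042+0.000j S between n3,n2
  Y(R3) = 0.5155+0.000j S between n1,n3
  Y(R4) = 0.5076+0.000j S between n0,n2
  Y(R5) = 0.0007692+0.000j S between n2,n0
  Y(R6) = 0.003322+0.000j S between n1,n3
  Y(R7) = 0.001161+0.000j S between n1,n0
  Y(C1) = 0.000+1.703j S between n0,n3
  Y(R8) = 0.002494+0.000j S between n2,n3
  Y(R9) = 0.0007813+0.000j S between n0,n3
  I1: injects 0.104 A into n3 (from n0)
  I2: injects 0.0921 A into n0 (from n2)
  Y(R10) = 0.0002353+0.000j S between n1,n0
  Y(R11) = 0.05348+0.000j S between n1,n3
  V1: constraint V(n2)−V(n3) = 1.47
  V2: constraint V(n1)−V(n0) = 35.8
Assemble and solve the 5×5 MNA system:
  V(n1)=35.80+0.000j  V(n2)=6.719-8.265j  V(n3)=5.249-8.265j
  i(V1)=-3.512+4.202j  i(V2)=-17.54-4.730j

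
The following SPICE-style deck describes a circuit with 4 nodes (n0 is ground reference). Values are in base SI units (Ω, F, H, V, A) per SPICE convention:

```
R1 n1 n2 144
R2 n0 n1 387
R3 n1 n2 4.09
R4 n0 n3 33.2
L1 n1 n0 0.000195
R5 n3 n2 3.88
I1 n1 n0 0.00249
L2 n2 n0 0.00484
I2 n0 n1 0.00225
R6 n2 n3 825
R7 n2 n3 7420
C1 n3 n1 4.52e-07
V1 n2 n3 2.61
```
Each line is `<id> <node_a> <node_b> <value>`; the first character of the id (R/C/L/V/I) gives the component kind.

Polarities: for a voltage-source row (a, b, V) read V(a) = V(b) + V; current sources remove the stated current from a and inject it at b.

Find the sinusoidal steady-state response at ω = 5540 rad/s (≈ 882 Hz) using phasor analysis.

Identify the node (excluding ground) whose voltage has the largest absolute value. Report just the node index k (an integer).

MNA unknowns: 3 node voltages V₁..V_3 plus 1 source current (V1)
R1: Y=0.006944+0.000j on G[1,2]
R2: Y=0.002584+0.000j on G[0,1]
R3: Y=0.2445+0.000j on G[1,2]
R4: Y=0.03012+0.000j on G[0,3]
L1: Y=0.000-0.9257j on G[1,0]
R5: Y=0.2577+0.000j on G[3,2]
I1: z[1]−=0.00249, z[0]+=0.00249
L2: Y=0.000-0.03729j on G[2,0]
I2: z[0]−=0.00225, z[1]+=0.00225
R6: Y=0.001212+0.000j on G[2,3]
R7: Y=0.0001348+0.000j on G[2,3]
C1: Y=0.000+0.002504j on G[3,1]
V1: row V2−V3=2.61, i_V1 at 2,3
solve → V1=-0.006335+0.07149j, V2=0.2582+0.1189j, V3=-2.352+0.1189j
aux → i_V1=-0.7472-0.002292j

3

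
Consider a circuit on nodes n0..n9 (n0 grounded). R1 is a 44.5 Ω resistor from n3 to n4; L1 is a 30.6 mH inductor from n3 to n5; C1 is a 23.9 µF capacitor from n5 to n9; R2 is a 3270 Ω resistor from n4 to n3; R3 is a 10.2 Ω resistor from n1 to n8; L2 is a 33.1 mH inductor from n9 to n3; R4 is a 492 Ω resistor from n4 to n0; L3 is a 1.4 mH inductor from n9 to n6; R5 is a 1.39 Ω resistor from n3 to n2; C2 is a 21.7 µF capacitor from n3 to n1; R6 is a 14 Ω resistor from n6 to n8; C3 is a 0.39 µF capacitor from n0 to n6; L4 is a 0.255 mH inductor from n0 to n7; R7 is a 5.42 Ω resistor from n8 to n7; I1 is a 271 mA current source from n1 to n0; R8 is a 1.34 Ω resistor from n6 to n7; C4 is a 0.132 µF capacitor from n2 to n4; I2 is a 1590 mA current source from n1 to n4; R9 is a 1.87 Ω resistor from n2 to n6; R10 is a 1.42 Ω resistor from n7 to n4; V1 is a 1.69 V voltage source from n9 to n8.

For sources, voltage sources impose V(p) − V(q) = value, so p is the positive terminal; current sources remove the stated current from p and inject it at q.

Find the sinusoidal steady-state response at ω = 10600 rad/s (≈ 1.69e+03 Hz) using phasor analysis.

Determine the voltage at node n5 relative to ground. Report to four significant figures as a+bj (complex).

MNA unknowns: 9 node voltages V₁..V_9 plus 1 source current (V1)
R1: Y=0.02247+0.000j on G[3,4]
L1: Y=0.000-0.003083j on G[3,5]
C1: Y=0.000+0.2533j on G[5,9]
R2: Y=0.0003058+0.000j on G[4,3]
R3: Y=0.09804+0.000j on G[1,8]
L2: Y=0.000-0.002850j on G[9,3]
R4: Y=0.002033+0.000j on G[4,0]
L3: Y=0.000-0.06739j on G[9,6]
R5: Y=0.7194+0.000j on G[3,2]
C2: Y=0.000+0.2300j on G[3,1]
R6: Y=0.07143+0.000j on G[6,8]
C3: Y=0.000+0.004134j on G[0,6]
L4: Y=0.000-0.3700j on G[0,7]
R7: Y=0.1845+0.000j on G[8,7]
I1: z[1]−=0.271, z[0]+=0.271
R8: Y=0.7463+0.000j on G[6,7]
C4: Y=0.000+0.001399j on G[2,4]
I2: z[1]−=1.59, z[4]+=1.59
R9: Y=0.5348+0.000j on G[2,6]
R10: Y=0.7042+0.000j on G[7,4]
V1: row V9−V8=1.69, i_V1 at 9,8
solve → V1=-7.103+4.096j, V2=-3.946-1.660j, V3=-5.666-2.116j, V4=1.984-0.8071j, V5=-0.9484+0.7589j, V6=-1.629-1.061j, V7=-0.02264-0.7553j, V8=-2.696+0.7239j, V9=-1.006+0.7239j
aux → i_V1=-0.1372+0.06986j

-0.9484+0.7589j V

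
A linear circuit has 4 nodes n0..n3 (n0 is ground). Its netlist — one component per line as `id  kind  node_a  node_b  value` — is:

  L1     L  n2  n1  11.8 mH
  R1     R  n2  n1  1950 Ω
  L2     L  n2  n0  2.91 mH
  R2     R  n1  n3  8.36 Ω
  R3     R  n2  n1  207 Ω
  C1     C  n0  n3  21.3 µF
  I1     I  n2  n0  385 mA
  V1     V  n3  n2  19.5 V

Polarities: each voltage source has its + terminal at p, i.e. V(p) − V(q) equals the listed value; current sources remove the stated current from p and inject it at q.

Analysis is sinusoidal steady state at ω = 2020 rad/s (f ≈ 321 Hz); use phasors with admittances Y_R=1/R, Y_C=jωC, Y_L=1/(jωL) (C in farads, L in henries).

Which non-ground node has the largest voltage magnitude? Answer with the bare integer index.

3

MNA unknowns: 3 node voltages V₁..V_3 plus 1 source current (V1)
L1: Y=0.000-0.04195j on G[2,1]
R1: Y=0.0005128+0.000j on G[2,1]
L2: Y=0.000-0.1701j on G[2,0]
R2: Y=0.1196+0.000j on G[1,3]
R3: Y=0.004831+0.000j on G[2,1]
C1: Y=0.000+0.04303j on G[0,3]
I1: z[2]−=0.385, z[0]+=0.385
V1: row V3−V2=19.5, i_V1 at 3,2
solve → V1=23.38+2.603j, V2=6.601-3.029j, V3=26.10-3.029j
aux → i_V1=-0.4563-0.4494j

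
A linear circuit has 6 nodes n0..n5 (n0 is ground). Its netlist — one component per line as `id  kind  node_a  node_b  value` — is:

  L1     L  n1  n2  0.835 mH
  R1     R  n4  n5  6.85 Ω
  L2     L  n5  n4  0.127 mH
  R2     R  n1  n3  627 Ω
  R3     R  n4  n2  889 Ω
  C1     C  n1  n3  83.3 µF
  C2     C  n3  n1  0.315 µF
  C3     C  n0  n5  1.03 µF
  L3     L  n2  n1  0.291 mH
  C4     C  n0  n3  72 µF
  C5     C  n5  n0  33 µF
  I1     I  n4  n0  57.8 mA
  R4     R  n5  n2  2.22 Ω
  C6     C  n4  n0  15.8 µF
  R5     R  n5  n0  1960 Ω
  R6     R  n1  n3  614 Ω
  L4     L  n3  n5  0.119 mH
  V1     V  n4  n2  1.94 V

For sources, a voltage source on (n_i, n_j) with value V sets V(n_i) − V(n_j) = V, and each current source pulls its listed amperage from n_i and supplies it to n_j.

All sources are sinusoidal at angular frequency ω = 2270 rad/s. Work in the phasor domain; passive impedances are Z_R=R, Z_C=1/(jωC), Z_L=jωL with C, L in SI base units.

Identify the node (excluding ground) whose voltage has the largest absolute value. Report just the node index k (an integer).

1

Element admittances at ω=2270 rad/s:
  Y(L1) = 0.000-0.5276j S between n1,n2
  Y(R1) = 0.1460+0.000j S between n4,n5
  Y(L2) = 0.000-3.469j S between n5,n4
  Y(R2) = 0.001595+0.000j S between n1,n3
  Y(R3) = 0.001125+0.000j S between n4,n2
  Y(C1) = 0.000+0.1891j S between n1,n3
  Y(C2) = 0.000+0.0007150j S between n3,n1
  Y(C3) = 0.000+0.002338j S between n0,n5
  Y(L3) = 0.000-1.514j S between n2,n1
  Y(C4) = 0.000+0.1634j S between n0,n3
  Y(C5) = 0.000+0.07491j S between n5,n0
  I1: injects 0.0578 A into n0 (from n4)
  Y(R4) = 0.4505+0.000j S between n5,n2
  Y(C6) = 0.000+0.03587j S between n4,n0
  Y(R5) = 0.0005102+0.000j S between n5,n0
  Y(R6) = 0.001629+0.000j S between n1,n3
  Y(L4) = 0.000-3.702j S between n3,n5
  V1: constraint V(n4)−V(n2) = 1.94
Assemble and solve the 6×6 MNA system:
  V(n1)=-2.306+0.4871j  V(n2)=-2.086+0.4538j  V(n3)=0.06114+0.1689j  V(n4)=-0.1463+0.4538j  V(n5)=-0.06264+0.1798j
  i(V1)=-0.9818-0.3248j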